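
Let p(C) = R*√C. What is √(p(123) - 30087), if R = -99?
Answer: 3*√(-3343 - 11*√123) ≈ 176.59*I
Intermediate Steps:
p(C) = -99*√C
√(p(123) - 30087) = √(-99*√123 - 30087) = √(-30087 - 99*√123)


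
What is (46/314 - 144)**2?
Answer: 510082225/24649 ≈ 20694.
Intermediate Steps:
(46/314 - 144)**2 = (46*(1/314) - 144)**2 = (23/157 - 144)**2 = (-22585/157)**2 = 510082225/24649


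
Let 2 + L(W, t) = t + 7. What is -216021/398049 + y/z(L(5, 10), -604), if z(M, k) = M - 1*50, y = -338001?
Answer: 44844466438/4643905 ≈ 9656.6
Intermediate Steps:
L(W, t) = 5 + t (L(W, t) = -2 + (t + 7) = -2 + (7 + t) = 5 + t)
z(M, k) = -50 + M (z(M, k) = M - 50 = -50 + M)
-216021/398049 + y/z(L(5, 10), -604) = -216021/398049 - 338001/(-50 + (5 + 10)) = -216021*1/398049 - 338001/(-50 + 15) = -72007/132683 - 338001/(-35) = -72007/132683 - 338001*(-1/35) = -72007/132683 + 338001/35 = 44844466438/4643905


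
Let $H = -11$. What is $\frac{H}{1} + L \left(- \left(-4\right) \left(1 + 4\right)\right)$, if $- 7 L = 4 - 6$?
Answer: $- \frac{37}{7} \approx -5.2857$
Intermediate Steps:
$L = \frac{2}{7}$ ($L = - \frac{4 - 6}{7} = \left(- \frac{1}{7}\right) \left(-2\right) = \frac{2}{7} \approx 0.28571$)
$\frac{H}{1} + L \left(- \left(-4\right) \left(1 + 4\right)\right) = - \frac{11}{1} + \frac{2 \left(- \left(-4\right) \left(1 + 4\right)\right)}{7} = \left(-11\right) 1 + \frac{2 \left(- \left(-4\right) 5\right)}{7} = -11 + \frac{2 \left(\left(-1\right) \left(-20\right)\right)}{7} = -11 + \frac{2}{7} \cdot 20 = -11 + \frac{40}{7} = - \frac{37}{7}$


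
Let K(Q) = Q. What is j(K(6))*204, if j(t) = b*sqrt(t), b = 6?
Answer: 1224*sqrt(6) ≈ 2998.2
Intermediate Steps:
j(t) = 6*sqrt(t)
j(K(6))*204 = (6*sqrt(6))*204 = 1224*sqrt(6)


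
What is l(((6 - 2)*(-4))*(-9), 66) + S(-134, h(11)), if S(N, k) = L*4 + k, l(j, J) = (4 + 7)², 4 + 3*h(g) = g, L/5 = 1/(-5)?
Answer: 358/3 ≈ 119.33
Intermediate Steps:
L = -1 (L = 5/(-5) = 5*(-⅕) = -1)
h(g) = -4/3 + g/3
l(j, J) = 121 (l(j, J) = 11² = 121)
S(N, k) = -4 + k (S(N, k) = -1*4 + k = -4 + k)
l(((6 - 2)*(-4))*(-9), 66) + S(-134, h(11)) = 121 + (-4 + (-4/3 + (⅓)*11)) = 121 + (-4 + (-4/3 + 11/3)) = 121 + (-4 + 7/3) = 121 - 5/3 = 358/3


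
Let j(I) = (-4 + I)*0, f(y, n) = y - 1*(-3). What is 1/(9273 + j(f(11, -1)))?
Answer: 1/9273 ≈ 0.00010784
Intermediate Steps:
f(y, n) = 3 + y (f(y, n) = y + 3 = 3 + y)
j(I) = 0
1/(9273 + j(f(11, -1))) = 1/(9273 + 0) = 1/9273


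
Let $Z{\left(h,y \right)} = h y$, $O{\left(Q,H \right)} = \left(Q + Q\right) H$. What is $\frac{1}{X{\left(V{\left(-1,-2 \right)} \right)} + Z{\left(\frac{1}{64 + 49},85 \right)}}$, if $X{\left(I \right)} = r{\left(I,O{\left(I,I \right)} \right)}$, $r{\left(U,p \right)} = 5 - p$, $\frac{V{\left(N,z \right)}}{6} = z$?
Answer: $- \frac{113}{31894} \approx -0.003543$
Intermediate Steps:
$O{\left(Q,H \right)} = 2 H Q$ ($O{\left(Q,H \right)} = 2 Q H = 2 H Q$)
$V{\left(N,z \right)} = 6 z$
$X{\left(I \right)} = 5 - 2 I^{2}$ ($X{\left(I \right)} = 5 - 2 I I = 5 - 2 I^{2}$)
$\frac{1}{X{\left(V{\left(-1,-2 \right)} \right)} + Z{\left(\frac{1}{64 + 49},85 \right)}} = \frac{1}{\left(5 - 2 \left(6 \left(-2\right)\right)^{2}\right) + \frac{1}{64 + 49} \cdot 85} = \frac{1}{\left(5 - 2 \left(-12\right)^{2}\right) + \frac{1}{113} \cdot 85} = \frac{1}{\left(5 - 288\right) + \frac{1}{113} \cdot 85} = \frac{1}{\left(5 - 288\right) + \frac{85}{113}} = \frac{1}{-283 + \frac{85}{113}} = \frac{1}{- \frac{31894}{113}} = - \frac{113}{31894}$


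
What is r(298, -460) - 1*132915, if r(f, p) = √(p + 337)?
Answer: -132915 + I*√123 ≈ -1.3292e+5 + 11.091*I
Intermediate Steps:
r(f, p) = √(337 + p)
r(298, -460) - 1*132915 = √(337 - 460) - 1*132915 = √(-123) - 132915 = I*√123 - 132915 = -132915 + I*√123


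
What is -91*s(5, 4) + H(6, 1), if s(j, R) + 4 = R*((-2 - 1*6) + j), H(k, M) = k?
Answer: 1462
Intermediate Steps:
s(j, R) = -4 + R*(-8 + j) (s(j, R) = -4 + R*((-2 - 1*6) + j) = -4 + R*((-2 - 6) + j) = -4 + R*(-8 + j))
-91*s(5, 4) + H(6, 1) = -91*(-4 - 8*4 + 4*5) + 6 = -91*(-4 - 32 + 20) + 6 = -91*(-16) + 6 = 1456 + 6 = 1462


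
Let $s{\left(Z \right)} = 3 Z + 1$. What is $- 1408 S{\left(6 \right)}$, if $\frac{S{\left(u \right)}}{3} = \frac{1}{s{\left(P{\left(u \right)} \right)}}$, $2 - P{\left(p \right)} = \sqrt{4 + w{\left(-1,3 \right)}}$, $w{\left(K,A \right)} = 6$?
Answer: $\frac{29568}{41} + \frac{12672 \sqrt{10}}{41} \approx 1698.5$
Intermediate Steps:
$P{\left(p \right)} = 2 - \sqrt{10}$ ($P{\left(p \right)} = 2 - \sqrt{4 + 6} = 2 - \sqrt{10}$)
$s{\left(Z \right)} = 1 + 3 Z$
$S{\left(u \right)} = \frac{3}{7 - 3 \sqrt{10}}$ ($S{\left(u \right)} = \frac{3}{1 + 3 \left(2 - \sqrt{10}\right)} = \frac{3}{1 + \left(6 - 3 \sqrt{10}\right)} = \frac{3}{7 - 3 \sqrt{10}}$)
$- 1408 S{\left(6 \right)} = - 1408 \left(- \frac{21}{41} - \frac{9 \sqrt{10}}{41}\right) = \frac{29568}{41} + \frac{12672 \sqrt{10}}{41}$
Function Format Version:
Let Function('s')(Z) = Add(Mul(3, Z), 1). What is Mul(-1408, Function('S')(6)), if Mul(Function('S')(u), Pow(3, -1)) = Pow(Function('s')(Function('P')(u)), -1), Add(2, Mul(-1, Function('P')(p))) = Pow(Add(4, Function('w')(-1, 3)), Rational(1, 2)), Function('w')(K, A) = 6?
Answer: Add(Rational(29568, 41), Mul(Rational(12672, 41), Pow(10, Rational(1, 2)))) ≈ 1698.5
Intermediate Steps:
Function('P')(p) = Add(2, Mul(-1, Pow(10, Rational(1, 2)))) (Function('P')(p) = Add(2, Mul(-1, Pow(Add(4, 6), Rational(1, 2)))) = Add(2, Mul(-1, Pow(10, Rational(1, 2)))))
Function('s')(Z) = Add(1, Mul(3, Z))
Function('S')(u) = Mul(3, Pow(Add(7, Mul(-3, Pow(10, Rational(1, 2)))), -1)) (Function('S')(u) = Mul(3, Pow(Add(1, Mul(3, Add(2, Mul(-1, Pow(10, Rational(1, 2)))))), -1)) = Mul(3, Pow(Add(1, Add(6, Mul(-3, Pow(10, Rational(1, 2))))), -1)) = Mul(3, Pow(Add(7, Mul(-3, Pow(10, Rational(1, 2)))), -1)))
Mul(-1408, Function('S')(6)) = Mul(-1408, Add(Rational(-21, 41), Mul(Rational(-9, 41), Pow(10, Rational(1, 2))))) = Add(Rational(29568, 41), Mul(Rational(12672, 41), Pow(10, Rational(1, 2))))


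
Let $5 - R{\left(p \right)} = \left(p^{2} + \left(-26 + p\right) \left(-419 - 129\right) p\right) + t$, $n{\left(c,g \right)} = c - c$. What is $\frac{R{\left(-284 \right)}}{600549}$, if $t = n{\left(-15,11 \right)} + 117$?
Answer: $\frac{48165152}{600549} \approx 80.202$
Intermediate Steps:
$n{\left(c,g \right)} = 0$
$t = 117$ ($t = 0 + 117 = 117$)
$R{\left(p \right)} = -112 - p^{2} - p \left(14248 - 548 p\right)$ ($R{\left(p \right)} = 5 - \left(\left(p^{2} + \left(-26 + p\right) \left(-419 - 129\right) p\right) + 117\right) = 5 - \left(\left(p^{2} + \left(-26 + p\right) \left(-548\right) p\right) + 117\right) = 5 - \left(\left(p^{2} + \left(14248 - 548 p\right) p\right) + 117\right) = 5 - \left(\left(p^{2} + p \left(14248 - 548 p\right)\right) + 117\right) = 5 - \left(117 + p^{2} + p \left(14248 - 548 p\right)\right) = -112 - p^{2} - p \left(14248 - 548 p\right)$)
$\frac{R{\left(-284 \right)}}{600549} = \frac{-112 - -4046432 + 547 \left(-284\right)^{2}}{600549} = \left(-112 + 4046432 + 547 \cdot 80656\right) \frac{1}{600549} = \left(-112 + 4046432 + 44118832\right) \frac{1}{600549} = 48165152 \cdot \frac{1}{600549} = \frac{48165152}{600549}$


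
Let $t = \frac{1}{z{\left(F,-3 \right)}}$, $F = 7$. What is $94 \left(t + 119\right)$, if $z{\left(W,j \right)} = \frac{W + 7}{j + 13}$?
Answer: $\frac{78772}{7} \approx 11253.0$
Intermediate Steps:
$z{\left(W,j \right)} = \frac{7 + W}{13 + j}$
$t = \frac{5}{7}$ ($t = \frac{1}{\frac{1}{13 - 3} \left(7 + 7\right)} = \frac{1}{\frac{1}{10} \cdot 14} = \frac{1}{\frac{7}{5}} = \frac{5}{7} \approx 0.71429$)
$94 \left(t + 119\right) = 94 \left(\frac{5}{7} + 119\right) = 94 \cdot \frac{838}{7} = \frac{78772}{7}$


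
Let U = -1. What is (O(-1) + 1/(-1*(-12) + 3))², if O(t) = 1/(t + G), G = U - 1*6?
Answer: 49/14400 ≈ 0.0034028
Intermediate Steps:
G = -7 (G = -1 - 1*6 = -1 - 6 = -7)
O(t) = 1/(-7 + t) (O(t) = 1/(t - 7) = 1/(-7 + t))
(O(-1) + 1/(-1*(-12) + 3))² = (1/(-7 - 1) + 1/(-1*(-12) + 3))² = (1/(-8) + 1/(12 + 3))² = (-⅛ + 1/15)² = (-7/120)² = 49/14400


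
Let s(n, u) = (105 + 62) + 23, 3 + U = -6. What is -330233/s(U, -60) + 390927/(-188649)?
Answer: -20790800449/11947770 ≈ -1740.1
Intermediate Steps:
U = -9 (U = -3 - 6 = -9)
s(n, u) = 190 (s(n, u) = 167 + 23 = 190)
-330233/s(U, -60) + 390927/(-188649) = -330233/190 + 390927/(-188649) = -330233*1/190 + 390927*(-1/188649) = -330233/190 - 130309/62883 = -20790800449/11947770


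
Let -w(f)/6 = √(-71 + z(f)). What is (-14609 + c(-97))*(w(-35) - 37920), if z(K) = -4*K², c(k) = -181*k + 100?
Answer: -115580160 - 18288*I*√4971 ≈ -1.1558e+8 - 1.2894e+6*I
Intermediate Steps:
c(k) = 100 - 181*k
w(f) = -6*√(-71 - 4*f²)
(-14609 + c(-97))*(w(-35) - 37920) = (-14609 + (100 - 181*(-97)))*(-6*√(-71 - 4*(-35)²) - 37920) = (-14609 + (100 + 17557))*(-6*√(-71 - 4*1225) - 37920) = (-14609 + 17657)*(-6*√(-71 - 4900) - 37920) = 3048*(-6*I*√4971 - 37920) = 3048*(-37920 - 6*I*√4971) = -115580160 - 18288*I*√4971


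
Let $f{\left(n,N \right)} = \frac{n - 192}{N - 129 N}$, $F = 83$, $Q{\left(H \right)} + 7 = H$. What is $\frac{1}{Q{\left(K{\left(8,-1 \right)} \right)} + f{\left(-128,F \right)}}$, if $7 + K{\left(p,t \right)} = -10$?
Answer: $- \frac{166}{3979} \approx -0.041719$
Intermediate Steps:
$K{\left(p,t \right)} = -17$ ($K{\left(p,t \right)} = -7 - 10 = -17$)
$Q{\left(H \right)} = -7 + H$
$f{\left(n,N \right)} = - \frac{-192 + n}{128 N}$ ($f{\left(n,N \right)} = \frac{-192 + n}{\left(-128\right) N} = \left(-192 + n\right) \left(- \frac{1}{128 N}\right) = - \frac{-192 + n}{128 N}$)
$\frac{1}{Q{\left(K{\left(8,-1 \right)} \right)} + f{\left(-128,F \right)}} = \frac{1}{\left(-7 - 17\right) + \frac{192 - -128}{128 \cdot 83}} = \frac{1}{-24 + \frac{1}{128} \cdot \frac{1}{83} \left(192 + 128\right)} = \frac{1}{-24 + \frac{1}{128} \cdot \frac{1}{83} \cdot 320} = \frac{1}{-24 + \frac{5}{166}} = \frac{1}{- \frac{3979}{166}} = - \frac{166}{3979}$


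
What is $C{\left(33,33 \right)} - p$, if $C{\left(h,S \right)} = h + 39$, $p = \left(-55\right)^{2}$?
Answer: $-2953$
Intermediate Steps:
$p = 3025$
$C{\left(h,S \right)} = 39 + h$
$C{\left(33,33 \right)} - p = \left(39 + 33\right) - 3025 = 72 - 3025 = -2953$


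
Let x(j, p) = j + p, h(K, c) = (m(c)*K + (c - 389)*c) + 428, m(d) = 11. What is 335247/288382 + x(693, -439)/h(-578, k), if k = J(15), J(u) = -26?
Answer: 212818681/175192065 ≈ 1.2148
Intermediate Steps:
k = -26
h(K, c) = 428 + 11*K + c*(-389 + c) (h(K, c) = (11*K + (c - 389)*c) + 428 = (11*K + (-389 + c)*c) + 428 = (11*K + c*(-389 + c)) + 428 = 428 + 11*K + c*(-389 + c))
335247/288382 + x(693, -439)/h(-578, k) = 335247/288382 + (693 - 439)/(428 + (-26)² - 389*(-26) + 11*(-578)) = 335247*(1/288382) + 254/(428 + 676 + 10114 - 6358) = 335247/288382 + 254/4860 = 335247/288382 + 254*(1/4860) = 335247/288382 + 127/2430 = 212818681/175192065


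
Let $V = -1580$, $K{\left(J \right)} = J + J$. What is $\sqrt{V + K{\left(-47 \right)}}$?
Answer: $3 i \sqrt{186} \approx 40.915 i$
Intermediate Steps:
$K{\left(J \right)} = 2 J$
$\sqrt{V + K{\left(-47 \right)}} = \sqrt{-1580 + 2 \left(-47\right)} = \sqrt{-1580 - 94} = \sqrt{-1674} = 3 i \sqrt{186}$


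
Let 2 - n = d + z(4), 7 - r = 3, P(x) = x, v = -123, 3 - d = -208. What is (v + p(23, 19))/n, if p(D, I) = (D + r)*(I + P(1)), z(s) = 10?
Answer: -139/73 ≈ -1.9041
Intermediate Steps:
d = 211 (d = 3 - 1*(-208) = 3 + 208 = 211)
r = 4 (r = 7 - 1*3 = 7 - 3 = 4)
p(D, I) = (1 + I)*(4 + D) (p(D, I) = (D + 4)*(I + 1) = (4 + D)*(1 + I) = (1 + I)*(4 + D))
n = -219 (n = 2 - (211 + 10) = 2 - 1*221 = 2 - 221 = -219)
(v + p(23, 19))/n = (-123 + (4 + 23 + 4*19 + 23*19))/(-219) = (-123 + (4 + 23 + 76 + 437))*(-1/219) = (-123 + 540)*(-1/219) = 417*(-1/219) = -139/73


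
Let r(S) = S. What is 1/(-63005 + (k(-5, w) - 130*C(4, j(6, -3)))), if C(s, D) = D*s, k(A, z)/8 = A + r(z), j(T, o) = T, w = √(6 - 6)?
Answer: -1/66165 ≈ -1.5114e-5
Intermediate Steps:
w = 0 (w = √0 = 0)
k(A, z) = 8*A + 8*z (k(A, z) = 8*(A + z) = 8*A + 8*z)
1/(-63005 + (k(-5, w) - 130*C(4, j(6, -3)))) = 1/(-63005 + ((8*(-5) + 8*0) - 780*4)) = 1/(-63005 + ((-40 + 0) - 130*24)) = 1/(-63005 + (-40 - 3120)) = 1/(-63005 - 3160) = 1/(-66165) = -1/66165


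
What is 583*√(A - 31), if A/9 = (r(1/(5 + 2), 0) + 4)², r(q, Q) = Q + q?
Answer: 32065*√2/7 ≈ 6478.1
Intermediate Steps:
A = 7569/49 (A = 9*((0 + 1/(5 + 2)) + 4)² = 9*((0 + 1/7) + 4)² = 9*((0 + ⅐) + 4)² = 9*(⅐ + 4)² = 9*(29/7)² = 9*(841/49) = 7569/49 ≈ 154.47)
583*√(A - 31) = 583*√(7569/49 - 31) = 583*√(6050/49) = 583*(55*√2/7) = 32065*√2/7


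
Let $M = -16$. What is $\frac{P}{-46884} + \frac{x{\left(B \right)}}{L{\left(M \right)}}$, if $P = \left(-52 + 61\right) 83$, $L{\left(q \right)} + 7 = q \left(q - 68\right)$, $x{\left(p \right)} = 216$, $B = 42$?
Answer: $\frac{3042735}{20894636} \approx 0.14562$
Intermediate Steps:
$L{\left(q \right)} = -7 + q \left(-68 + q\right)$ ($L{\left(q \right)} = -7 + q \left(q - 68\right) = -7 + q \left(-68 + q\right)$)
$P = 747$ ($P = 9 \cdot 83 = 747$)
$\frac{P}{-46884} + \frac{x{\left(B \right)}}{L{\left(M \right)}} = \frac{747}{-46884} + \frac{216}{-7 + \left(-16\right)^{2} - -1088} = 747 \left(- \frac{1}{46884}\right) + \frac{216}{-7 + 256 + 1088} = - \frac{249}{15628} + \frac{216}{1337} = \frac{3042735}{20894636}$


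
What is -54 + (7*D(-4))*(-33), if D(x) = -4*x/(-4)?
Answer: 870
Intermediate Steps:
D(x) = x (D(x) = -4*x*(-¼) = x)
-54 + (7*D(-4))*(-33) = -54 + (7*(-4))*(-33) = -54 - 28*(-33) = -54 + 924 = 870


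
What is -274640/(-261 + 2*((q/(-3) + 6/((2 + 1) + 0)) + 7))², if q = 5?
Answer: -2471760/546121 ≈ -4.5260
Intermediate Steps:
-274640/(-261 + 2*((q/(-3) + 6/((2 + 1) + 0)) + 7))² = -274640/(-261 + 2*((5/(-3) + 6/((2 + 1) + 0)) + 7))² = -274640/(-261 + 2*((5*(-⅓) + 6/(3 + 0)) + 7))² = -274640/(-261 + 2*((-5/3 + 6/3) + 7))² = -274640/(-261 + 2*((-5/3 + 6*(⅓)) + 7))² = -274640/(-261 + 2*((-5/3 + 2) + 7))² = -274640/(-261 + 2*(⅓ + 7))² = -274640/(-261 + 2*(22/3))² = -274640/(-261 + 44/3)² = -274640/((-739/3)²) = -274640/546121/9 = -274640*9/546121 = -2471760/546121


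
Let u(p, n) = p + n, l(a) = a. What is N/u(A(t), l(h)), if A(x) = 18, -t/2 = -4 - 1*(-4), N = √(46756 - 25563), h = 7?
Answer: √21193/25 ≈ 5.8231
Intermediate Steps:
N = √21193 ≈ 145.58
t = 0 (t = -2*(-4 - 1*(-4)) = -2*(-4 + 4) = -2*0 = 0)
u(p, n) = n + p
N/u(A(t), l(h)) = √21193/(7 + 18) = √21193/25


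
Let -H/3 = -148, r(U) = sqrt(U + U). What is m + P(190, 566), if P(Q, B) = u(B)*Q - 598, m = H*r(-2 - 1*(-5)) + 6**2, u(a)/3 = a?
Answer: 322058 + 444*sqrt(6) ≈ 3.2315e+5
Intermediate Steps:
u(a) = 3*a
r(U) = sqrt(2)*sqrt(U) (r(U) = sqrt(2*U) = sqrt(2)*sqrt(U))
H = 444 (H = -3*(-148) = 444)
m = 36 + 444*sqrt(6) (m = 444*(sqrt(2)*sqrt(-2 - 1*(-5))) + 6**2 = 444*(sqrt(2)*sqrt(-2 + 5)) + 36 = 444*(sqrt(2)*sqrt(3)) + 36 = 444*sqrt(6) + 36 = 36 + 444*sqrt(6) ≈ 1123.6)
P(Q, B) = -598 + 3*B*Q (P(Q, B) = (3*B)*Q - 598 = 3*B*Q - 598 = -598 + 3*B*Q)
m + P(190, 566) = (36 + 444*sqrt(6)) + (-598 + 3*566*190) = (36 + 444*sqrt(6)) + (-598 + 322620) = (36 + 444*sqrt(6)) + 322022 = 322058 + 444*sqrt(6)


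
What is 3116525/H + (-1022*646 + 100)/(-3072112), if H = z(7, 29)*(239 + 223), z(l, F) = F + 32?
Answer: 599557320449/5411141274 ≈ 110.80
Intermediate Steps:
z(l, F) = 32 + F
H = 28182 (H = (32 + 29)*(239 + 223) = 61*462 = 28182)
3116525/H + (-1022*646 + 100)/(-3072112) = 3116525/28182 + (-1022*646 + 100)/(-3072112) = 3116525*(1/28182) + (-660212 + 100)*(-1/3072112) = 3116525/28182 - 660112*(-1/3072112) = 3116525/28182 + 41257/192007 = 599557320449/5411141274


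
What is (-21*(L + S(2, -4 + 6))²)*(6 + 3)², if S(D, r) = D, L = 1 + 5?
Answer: -108864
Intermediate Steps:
L = 6
(-21*(L + S(2, -4 + 6))²)*(6 + 3)² = (-21*(6 + 2)²)*(6 + 3)² = -21*8²*9² = -21*64*81 = -1344*81 = -108864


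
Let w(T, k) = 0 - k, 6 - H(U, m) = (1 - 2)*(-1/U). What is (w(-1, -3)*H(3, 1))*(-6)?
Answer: -102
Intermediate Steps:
H(U, m) = 6 - 1/U (H(U, m) = 6 - (1 - 2)*(-1/U) = 6 - (-1)*(-1/U) = 6 - 1/U)
w(T, k) = -k
(w(-1, -3)*H(3, 1))*(-6) = ((-1*(-3))*(6 - 1/3))*(-6) = (3*(6 - 1*1/3))*(-6) = (3*(6 - 1/3))*(-6) = (3*(17/3))*(-6) = 17*(-6) = -102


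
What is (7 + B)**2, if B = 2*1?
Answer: 81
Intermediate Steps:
B = 2
(7 + B)**2 = (7 + 2)**2 = 9**2 = 81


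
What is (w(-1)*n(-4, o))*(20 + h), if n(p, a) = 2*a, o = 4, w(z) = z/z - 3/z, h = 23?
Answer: 1376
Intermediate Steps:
w(z) = 1 - 3/z
(w(-1)*n(-4, o))*(20 + h) = (((-3 - 1)/(-1))*(2*4))*(20 + 23) = (-1*(-4)*8)*43 = (4*8)*43 = 32*43 = 1376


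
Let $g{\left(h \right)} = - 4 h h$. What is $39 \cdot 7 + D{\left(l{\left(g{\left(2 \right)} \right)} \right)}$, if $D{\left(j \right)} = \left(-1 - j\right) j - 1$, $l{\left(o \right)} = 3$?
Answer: $260$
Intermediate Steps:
$g{\left(h \right)} = - 4 h^{2}$
$D{\left(j \right)} = -1 + j \left(-1 - j\right)$ ($D{\left(j \right)} = j \left(-1 - j\right) - 1 = -1 + j \left(-1 - j\right)$)
$39 \cdot 7 + D{\left(l{\left(g{\left(2 \right)} \right)} \right)} = 39 \cdot 7 - 13 = 273 - 13 = 260$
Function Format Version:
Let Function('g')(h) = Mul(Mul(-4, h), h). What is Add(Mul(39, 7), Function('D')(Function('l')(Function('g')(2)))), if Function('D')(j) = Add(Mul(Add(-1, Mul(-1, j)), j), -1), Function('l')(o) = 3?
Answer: 260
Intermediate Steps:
Function('g')(h) = Mul(-4, Pow(h, 2))
Function('D')(j) = Add(-1, Mul(j, Add(-1, Mul(-1, j)))) (Function('D')(j) = Add(Mul(j, Add(-1, Mul(-1, j))), -1) = Add(-1, Mul(j, Add(-1, Mul(-1, j)))))
Add(Mul(39, 7), Function('D')(Function('l')(Function('g')(2)))) = Add(Mul(39, 7), Add(-1, Mul(-1, 3), Mul(-1, Pow(3, 2)))) = Add(273, Add(-1, -3, Mul(-1, 9))) = Add(273, Add(-1, -3, -9)) = Add(273, -13) = 260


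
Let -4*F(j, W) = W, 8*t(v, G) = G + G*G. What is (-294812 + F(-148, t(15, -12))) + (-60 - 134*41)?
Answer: -2402961/8 ≈ -3.0037e+5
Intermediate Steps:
t(v, G) = G/8 + G²/8 (t(v, G) = (G + G*G)/8 = (G + G²)/8 = G/8 + G²/8)
F(j, W) = -W/4
(-294812 + F(-148, t(15, -12))) + (-60 - 134*41) = (-294812 - (-12)*(1 - 12)/32) + (-60 - 134*41) = (-294812 - (-12)*(-11)/32) + (-60 - 5494) = (-294812 - ¼*33/2) - 5554 = (-294812 - 33/8) - 5554 = -2358529/8 - 5554 = -2402961/8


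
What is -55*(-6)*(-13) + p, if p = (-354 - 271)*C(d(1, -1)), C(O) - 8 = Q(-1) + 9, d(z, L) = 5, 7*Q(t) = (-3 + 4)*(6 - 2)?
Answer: -106905/7 ≈ -15272.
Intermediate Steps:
Q(t) = 4/7 (Q(t) = ((-3 + 4)*(6 - 2))/7 = (1*4)/7 = (⅐)*4 = 4/7)
C(O) = 123/7 (C(O) = 8 + (4/7 + 9) = 8 + 67/7 = 123/7)
p = -76875/7 (p = (-354 - 271)*(123/7) = -625*123/7 = -76875/7 ≈ -10982.)
-55*(-6)*(-13) + p = -55*(-6)*(-13) - 76875/7 = 330*(-13) - 76875/7 = -4290 - 76875/7 = -106905/7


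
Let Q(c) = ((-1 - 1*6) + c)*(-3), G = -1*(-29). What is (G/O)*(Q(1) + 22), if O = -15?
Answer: -232/3 ≈ -77.333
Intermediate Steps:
G = 29
Q(c) = 21 - 3*c (Q(c) = ((-1 - 6) + c)*(-3) = (-7 + c)*(-3) = 21 - 3*c)
(G/O)*(Q(1) + 22) = (29/(-15))*((21 - 3*1) + 22) = (29*(-1/15))*((21 - 3) + 22) = -29*(18 + 22)/15 = -29/15*40 = -232/3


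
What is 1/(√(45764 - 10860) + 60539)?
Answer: 60539/3664935617 - 2*√8726/3664935617 ≈ 1.6467e-5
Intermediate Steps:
1/(√(45764 - 10860) + 60539) = 1/(√34904 + 60539) = 1/(2*√8726 + 60539) = 1/(60539 + 2*√8726)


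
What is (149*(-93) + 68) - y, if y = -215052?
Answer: 201263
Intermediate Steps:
(149*(-93) + 68) - y = (149*(-93) + 68) - 1*(-215052) = (-13857 + 68) + 215052 = -13789 + 215052 = 201263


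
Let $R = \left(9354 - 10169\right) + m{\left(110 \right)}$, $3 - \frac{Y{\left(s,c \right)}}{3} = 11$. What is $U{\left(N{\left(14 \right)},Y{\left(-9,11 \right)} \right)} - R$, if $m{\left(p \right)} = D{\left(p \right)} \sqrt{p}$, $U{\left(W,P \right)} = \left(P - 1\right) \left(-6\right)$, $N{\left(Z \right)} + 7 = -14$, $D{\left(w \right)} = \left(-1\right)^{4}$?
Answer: $965 - \sqrt{110} \approx 954.51$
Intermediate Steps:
$Y{\left(s,c \right)} = -24$ ($Y{\left(s,c \right)} = 9 - 33 = -24$)
$D{\left(w \right)} = 1$
$N{\left(Z \right)} = -21$ ($N{\left(Z \right)} = -7 - 14 = -21$)
$U{\left(W,P \right)} = 6 - 6 P$ ($U{\left(W,P \right)} = \left(-1 + P\right) \left(-6\right) = 6 - 6 P$)
$m{\left(p \right)} = \sqrt{p}$ ($m{\left(p \right)} = 1 \sqrt{p} = \sqrt{p}$)
$R = -815 + \sqrt{110}$ ($R = \left(9354 - 10169\right) + \sqrt{110} = -815 + \sqrt{110} \approx -804.51$)
$U{\left(N{\left(14 \right)},Y{\left(-9,11 \right)} \right)} - R = \left(6 - -144\right) - \left(-815 + \sqrt{110}\right) = \left(6 + 144\right) + \left(815 - \sqrt{110}\right) = 150 + \left(815 - \sqrt{110}\right) = 965 - \sqrt{110}$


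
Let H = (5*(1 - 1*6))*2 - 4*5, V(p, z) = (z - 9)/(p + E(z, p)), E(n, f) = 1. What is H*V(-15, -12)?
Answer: -105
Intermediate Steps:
V(p, z) = (-9 + z)/(1 + p) (V(p, z) = (z - 9)/(p + 1) = (-9 + z)/(1 + p))
H = -70 (H = (5*(1 - 6))*2 - 20 = (5*(-5))*2 - 20 = -25*2 - 20 = -50 - 20 = -70)
H*V(-15, -12) = -70*(-9 - 12)/(1 - 15) = -70*(-21)/(-14) = -(-5)*(-21) = -70*3/2 = -105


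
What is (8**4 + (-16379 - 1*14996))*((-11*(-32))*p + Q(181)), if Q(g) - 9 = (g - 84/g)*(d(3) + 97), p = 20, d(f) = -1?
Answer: -120378435219/181 ≈ -6.6507e+8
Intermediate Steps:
Q(g) = 9 - 8064/g + 96*g (Q(g) = 9 + (g - 84/g)*(-1 + 97) = 9 + (g - 84/g)*96 = 9 + (-8064/g + 96*g) = 9 - 8064/g + 96*g)
(8**4 + (-16379 - 1*14996))*((-11*(-32))*p + Q(181)) = (8**4 + (-16379 - 1*14996))*(-11*(-32)*20 + (9 - 8064/181 + 96*181)) = (4096 + (-16379 - 14996))*(352*20 + (9 - 8064*1/181 + 17376)) = (4096 - 31375)*(7040 + (9 - 8064/181 + 17376)) = -27279*(7040 + 3138621/181) = -27279*4412861/181 = -120378435219/181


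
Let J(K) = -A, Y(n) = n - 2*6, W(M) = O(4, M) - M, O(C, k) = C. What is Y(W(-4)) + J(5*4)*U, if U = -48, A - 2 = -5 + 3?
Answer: -4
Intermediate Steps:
A = 0 (A = 2 + (-5 + 3) = 2 - 2 = 0)
W(M) = 4 - M
Y(n) = -12 + n (Y(n) = n - 12 = -12 + n)
J(K) = 0 (J(K) = -1*0 = 0)
Y(W(-4)) + J(5*4)*U = (-12 + (4 - 1*(-4))) + 0*(-48) = (-12 + (4 + 4)) + 0 = (-12 + 8) + 0 = -4 + 0 = -4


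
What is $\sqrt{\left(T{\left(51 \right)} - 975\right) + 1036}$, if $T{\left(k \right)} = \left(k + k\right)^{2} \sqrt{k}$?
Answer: $\sqrt{61 + 10404 \sqrt{51}} \approx 272.69$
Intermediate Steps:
$T{\left(k \right)} = 4 k^{\frac{5}{2}}$ ($T{\left(k \right)} = \left(2 k\right)^{2} \sqrt{k} = 4 k^{2} \sqrt{k} = 4 k^{\frac{5}{2}}$)
$\sqrt{\left(T{\left(51 \right)} - 975\right) + 1036} = \sqrt{\left(4 \cdot 51^{\frac{5}{2}} - 975\right) + 1036} = \sqrt{\left(4 \cdot 2601 \sqrt{51} - 975\right) + 1036} = \sqrt{\left(10404 \sqrt{51} - 975\right) + 1036} = \sqrt{\left(-975 + 10404 \sqrt{51}\right) + 1036} = \sqrt{61 + 10404 \sqrt{51}}$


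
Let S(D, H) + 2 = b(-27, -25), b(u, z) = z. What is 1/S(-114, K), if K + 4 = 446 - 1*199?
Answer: -1/27 ≈ -0.037037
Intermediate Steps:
K = 243 (K = -4 + (446 - 1*199) = -4 + (446 - 199) = -4 + 247 = 243)
S(D, H) = -27 (S(D, H) = -2 - 25 = -27)
1/S(-114, K) = 1/(-27) = -1/27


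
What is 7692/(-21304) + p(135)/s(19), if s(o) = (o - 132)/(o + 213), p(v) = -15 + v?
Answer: -148493139/601838 ≈ -246.73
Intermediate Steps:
s(o) = (-132 + o)/(213 + o)
7692/(-21304) + p(135)/s(19) = 7692/(-21304) + (-15 + 135)/(((-132 + 19)/(213 + 19))) = 7692*(-1/21304) + 120/((-113/232)) = -1923/5326 + 120/(((1/232)*(-113))) = -1923/5326 + 120/(-113/232) = -1923/5326 + 120*(-232/113) = -1923/5326 - 27840/113 = -148493139/601838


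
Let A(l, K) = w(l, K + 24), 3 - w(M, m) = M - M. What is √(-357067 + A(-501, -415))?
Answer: 2*I*√89266 ≈ 597.55*I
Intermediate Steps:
w(M, m) = 3 (w(M, m) = 3 - (M - M) = 3 - 1*0 = 3 + 0 = 3)
A(l, K) = 3
√(-357067 + A(-501, -415)) = √(-357067 + 3) = √(-357064) = 2*I*√89266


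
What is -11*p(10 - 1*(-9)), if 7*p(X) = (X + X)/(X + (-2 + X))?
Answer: -209/126 ≈ -1.6587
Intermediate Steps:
p(X) = 2*X/(7*(-2 + 2*X)) (p(X) = ((X + X)/(X + (-2 + X)))/7 = ((2*X)/(-2 + 2*X))/7 = (2*X/(-2 + 2*X))/7 = 2*X/(7*(-2 + 2*X)))
-11*p(10 - 1*(-9)) = -11*(10 - 1*(-9))/(7*(-1 + (10 - 1*(-9)))) = -11*(10 + 9)/(7*(-1 + (10 + 9))) = -11*19/(7*(-1 + 19)) = -11*19/(7*18) = -11*19/126 = -209/126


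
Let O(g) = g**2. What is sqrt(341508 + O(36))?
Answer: 14*sqrt(1749) ≈ 585.50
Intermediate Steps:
sqrt(341508 + O(36)) = sqrt(341508 + 36**2) = sqrt(341508 + 1296) = sqrt(342804) = 14*sqrt(1749)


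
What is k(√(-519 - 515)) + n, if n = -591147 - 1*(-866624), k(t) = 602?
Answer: 276079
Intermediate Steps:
n = 275477 (n = -591147 + 866624 = 275477)
k(√(-519 - 515)) + n = 602 + 275477 = 276079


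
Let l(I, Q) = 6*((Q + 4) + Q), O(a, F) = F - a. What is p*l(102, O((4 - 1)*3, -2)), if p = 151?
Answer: -16308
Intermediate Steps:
l(I, Q) = 24 + 12*Q (l(I, Q) = 6*((4 + Q) + Q) = 6*(4 + 2*Q) = 24 + 12*Q)
p*l(102, O((4 - 1)*3, -2)) = 151*(24 + 12*(-2 - (4 - 1)*3)) = 151*(24 + 12*(-2 - 3*3)) = 151*(24 + 12*(-2 - 1*9)) = 151*(24 + 12*(-2 - 9)) = 151*(24 + 12*(-11)) = 151*(24 - 132) = 151*(-108) = -16308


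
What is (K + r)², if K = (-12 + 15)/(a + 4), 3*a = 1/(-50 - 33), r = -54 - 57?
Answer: 12033651204/990025 ≈ 12155.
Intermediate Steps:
r = -111
a = -1/249 (a = 1/(3*(-50 - 33)) = (⅓)/(-83) = (⅓)*(-1/83) = -1/249 ≈ -0.0040161)
K = 747/995 (K = (-12 + 15)/(-1/249 + 4) = 3/(995/249) = 3*(249/995) = 747/995 ≈ 0.75075)
(K + r)² = (747/995 - 111)² = (-109698/995)² = 12033651204/990025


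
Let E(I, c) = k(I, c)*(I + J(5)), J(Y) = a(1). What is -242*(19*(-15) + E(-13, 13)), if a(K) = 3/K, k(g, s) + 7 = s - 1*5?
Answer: 71390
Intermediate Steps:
k(g, s) = -12 + s (k(g, s) = -7 + (s - 1*5) = -7 + (s - 5) = -7 + (-5 + s) = -12 + s)
J(Y) = 3 (J(Y) = 3/1 = 3*1 = 3)
E(I, c) = (-12 + c)*(3 + I) (E(I, c) = (-12 + c)*(I + 3) = (-12 + c)*(3 + I))
-242*(19*(-15) + E(-13, 13)) = -242*(19*(-15) + (-12 + 13)*(3 - 13)) = -242*(-285 + 1*(-10)) = -242*(-285 - 10) = -242*(-295) = 71390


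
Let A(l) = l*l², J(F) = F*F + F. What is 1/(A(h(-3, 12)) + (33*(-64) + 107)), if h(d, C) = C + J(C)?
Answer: 1/4739627 ≈ 2.1099e-7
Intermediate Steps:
J(F) = F + F² (J(F) = F² + F = F + F²)
h(d, C) = C + C*(1 + C)
A(l) = l³
1/(A(h(-3, 12)) + (33*(-64) + 107)) = 1/((12*(2 + 12))³ + (33*(-64) + 107)) = 1/((12*14)³ + (-2112 + 107)) = 1/(168³ - 2005) = 1/(4741632 - 2005) = 1/4739627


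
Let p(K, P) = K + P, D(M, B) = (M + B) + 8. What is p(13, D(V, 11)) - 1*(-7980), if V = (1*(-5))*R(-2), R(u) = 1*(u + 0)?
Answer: 8022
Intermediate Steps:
R(u) = u (R(u) = 1*u = u)
V = 10 (V = (1*(-5))*(-2) = -5*(-2) = 10)
D(M, B) = 8 + B + M (D(M, B) = (B + M) + 8 = 8 + B + M)
p(13, D(V, 11)) - 1*(-7980) = (13 + (8 + 11 + 10)) - 1*(-7980) = (13 + 29) + 7980 = 42 + 7980 = 8022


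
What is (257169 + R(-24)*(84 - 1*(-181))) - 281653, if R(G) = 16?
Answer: -20244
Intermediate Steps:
(257169 + R(-24)*(84 - 1*(-181))) - 281653 = (257169 + 16*(84 - 1*(-181))) - 281653 = (257169 + 16*(84 + 181)) - 281653 = (257169 + 16*265) - 281653 = (257169 + 4240) - 281653 = 261409 - 281653 = -20244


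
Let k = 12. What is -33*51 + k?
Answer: -1671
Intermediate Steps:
-33*51 + k = -33*51 + 12 = -1683 + 12 = -1671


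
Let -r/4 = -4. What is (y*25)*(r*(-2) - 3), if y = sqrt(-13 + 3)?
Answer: -875*I*sqrt(10) ≈ -2767.0*I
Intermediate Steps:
r = 16 (r = -4*(-4) = 16)
y = I*sqrt(10) (y = sqrt(-10) = I*sqrt(10) ≈ 3.1623*I)
(y*25)*(r*(-2) - 3) = ((I*sqrt(10))*25)*(16*(-2) - 3) = (25*I*sqrt(10))*(-32 - 3) = (25*I*sqrt(10))*(-35) = -875*I*sqrt(10)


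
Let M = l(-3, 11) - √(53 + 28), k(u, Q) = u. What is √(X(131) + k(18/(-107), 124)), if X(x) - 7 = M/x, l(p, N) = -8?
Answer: 3*√146309446/14017 ≈ 2.5888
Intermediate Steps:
M = -17 (M = -8 - √(53 + 28) = -8 - √81 = -8 - 1*9 = -8 - 9 = -17)
X(x) = 7 - 17/x
√(X(131) + k(18/(-107), 124)) = √((7 - 17/131) + 18/(-107)) = √((7 - 17*1/131) + 18*(-1/107)) = √((7 - 17/131) - 18/107) = √(900/131 - 18/107) = √(93942/14017) = 3*√146309446/14017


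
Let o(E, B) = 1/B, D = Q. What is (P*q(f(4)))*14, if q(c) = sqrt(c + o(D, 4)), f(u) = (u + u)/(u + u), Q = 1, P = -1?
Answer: -7*sqrt(5) ≈ -15.652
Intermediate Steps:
D = 1
f(u) = 1 (f(u) = (2*u)/((2*u)) = (2*u)*(1/(2*u)) = 1)
q(c) = sqrt(1/4 + c) (q(c) = sqrt(c + 1/4) = sqrt(1/4 + c))
(P*q(f(4)))*14 = -sqrt(1 + 4*1)/2*14 = -sqrt(1 + 4)/2*14 = -sqrt(5)/2*14 = -7*sqrt(5)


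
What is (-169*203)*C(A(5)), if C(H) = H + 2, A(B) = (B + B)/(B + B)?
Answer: -102921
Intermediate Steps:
A(B) = 1 (A(B) = (2*B)/((2*B)) = (2*B)*(1/(2*B)) = 1)
C(H) = 2 + H
(-169*203)*C(A(5)) = (-169*203)*(2 + 1) = -34307*3 = -102921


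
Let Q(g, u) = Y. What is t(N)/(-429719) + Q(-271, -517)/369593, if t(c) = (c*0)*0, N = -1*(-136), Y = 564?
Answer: 564/369593 ≈ 0.0015260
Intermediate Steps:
N = 136
t(c) = 0 (t(c) = 0*0 = 0)
Q(g, u) = 564
t(N)/(-429719) + Q(-271, -517)/369593 = 0/(-429719) + 564/369593 = 0*(-1/429719) + 564*(1/369593) = 0 + 564/369593 = 564/369593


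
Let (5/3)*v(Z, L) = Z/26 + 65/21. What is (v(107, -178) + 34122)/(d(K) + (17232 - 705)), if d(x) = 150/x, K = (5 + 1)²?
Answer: 93164871/45130085 ≈ 2.0644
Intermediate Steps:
v(Z, L) = 13/7 + 3*Z/130 (v(Z, L) = 3*(Z/26 + 65/21)/5 = 3*(65/21 + Z/26)/5 = 13/7 + 3*Z/130)
K = 36 (K = 6² = 36)
(v(107, -178) + 34122)/(d(K) + (17232 - 705)) = ((13/7 + (3/130)*107) + 34122)/(150/36 + (17232 - 705)) = ((13/7 + 321/130) + 34122)/(150*(1/36) + 16527) = (3937/910 + 34122)/(25/6 + 16527) = 31054957/(910*(99187/6)) = (31054957/910)*(6/99187) = 93164871/45130085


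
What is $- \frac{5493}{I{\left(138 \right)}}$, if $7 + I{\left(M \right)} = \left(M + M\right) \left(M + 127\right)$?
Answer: $- \frac{5493}{73133} \approx -0.07511$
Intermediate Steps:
$I{\left(M \right)} = -7 + 2 M \left(127 + M\right)$ ($I{\left(M \right)} = -7 + \left(M + M\right) \left(M + 127\right) = -7 + 2 M \left(127 + M\right)$)
$- \frac{5493}{I{\left(138 \right)}} = - \frac{5493}{-7 + 2 \cdot 138^{2} + 254 \cdot 138} = - \frac{5493}{-7 + 2 \cdot 19044 + 35052} = - \frac{5493}{-7 + 38088 + 35052} = - \frac{5493}{73133}$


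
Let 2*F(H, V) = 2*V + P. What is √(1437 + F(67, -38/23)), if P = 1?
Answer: 257*√46/46 ≈ 37.893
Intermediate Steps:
F(H, V) = ½ + V (F(H, V) = (2*V + 1)/2 = (1 + 2*V)/2 = ½ + V)
√(1437 + F(67, -38/23)) = √(1437 + (½ - 38/23)) = √(1437 - 53/46) = √(66049/46) = 257*√46/46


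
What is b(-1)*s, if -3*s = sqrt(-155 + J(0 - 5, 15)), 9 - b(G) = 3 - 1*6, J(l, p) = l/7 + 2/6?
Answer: -4*I*sqrt(68523)/21 ≈ -49.861*I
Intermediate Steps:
J(l, p) = 1/3 + l/7 (J(l, p) = l*(1/7) + 2*(1/6) = l/7 + 1/3 = 1/3 + l/7)
b(G) = 12 (b(G) = 9 - (3 - 1*6) = 9 - (3 - 6) = 9 - 1*(-3) = 9 + 3 = 12)
s = -I*sqrt(68523)/63 (s = -sqrt(-155 + (1/3 + (0 - 5)/7))/3 = -sqrt(-155 + (1/3 + (1/7)*(-5)))/3 = -sqrt(-155 + (1/3 - 5/7))/3 = -sqrt(-155 - 8/21)/3 = -I*sqrt(68523)/63 ≈ -4.1551*I)
b(-1)*s = 12*(-I*sqrt(68523)/63) = -4*I*sqrt(68523)/21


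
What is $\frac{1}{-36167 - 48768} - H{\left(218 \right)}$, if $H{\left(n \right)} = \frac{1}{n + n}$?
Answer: $- \frac{85371}{37031660} \approx -0.0023054$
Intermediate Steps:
$H{\left(n \right)} = \frac{1}{2 n}$
$\frac{1}{-36167 - 48768} - H{\left(218 \right)} = \frac{1}{-36167 - 48768} - \frac{1}{2 \cdot 218} = \frac{1}{-84935} - \frac{1}{2} \cdot \frac{1}{218} = - \frac{1}{84935} - \frac{1}{436} = - \frac{85371}{37031660}$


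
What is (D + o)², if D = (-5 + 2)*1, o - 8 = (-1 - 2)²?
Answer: 196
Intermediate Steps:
o = 17 (o = 8 + (-1 - 2)² = 8 + (-3)² = 8 + 9 = 17)
D = -3 (D = -3*1 = -3)
(D + o)² = (-3 + 17)² = 14² = 196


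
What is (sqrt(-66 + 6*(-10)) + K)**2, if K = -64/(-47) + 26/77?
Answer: -1612419786/13097161 + 36900*I*sqrt(14)/3619 ≈ -123.11 + 38.151*I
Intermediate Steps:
K = 6150/3619 (K = -64*(-1/47) + 26*(1/77) = 64/47 + 26/77 = 6150/3619 ≈ 1.6994)
(sqrt(-66 + 6*(-10)) + K)**2 = (sqrt(-66 + 6*(-10)) + 6150/3619)**2 = (sqrt(-66 - 60) + 6150/3619)**2 = (sqrt(-126) + 6150/3619)**2 = (3*I*sqrt(14) + 6150/3619)**2 = (6150/3619 + 3*I*sqrt(14))**2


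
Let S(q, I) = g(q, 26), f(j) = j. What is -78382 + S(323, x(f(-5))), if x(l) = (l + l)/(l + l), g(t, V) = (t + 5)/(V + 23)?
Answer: -3840390/49 ≈ -78375.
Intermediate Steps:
g(t, V) = (5 + t)/(23 + V)
x(l) = 1 (x(l) = (2*l)/((2*l)) = (2*l)*(1/(2*l)) = 1)
S(q, I) = 5/49 + q/49 (S(q, I) = (5 + q)/(23 + 26) = (5 + q)/49 = 5/49 + q/49)
-78382 + S(323, x(f(-5))) = -78382 + (5/49 + (1/49)*323) = -78382 + (5/49 + 323/49) = -78382 + 328/49 = -3840390/49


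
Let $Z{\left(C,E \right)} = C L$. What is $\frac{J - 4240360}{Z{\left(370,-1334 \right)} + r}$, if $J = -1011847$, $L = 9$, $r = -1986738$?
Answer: $\frac{5252207}{1983408} \approx 2.6481$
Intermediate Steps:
$Z{\left(C,E \right)} = 9 C$ ($Z{\left(C,E \right)} = C 9 = 9 C$)
$\frac{J - 4240360}{Z{\left(370,-1334 \right)} + r} = \frac{-1011847 - 4240360}{9 \cdot 370 - 1986738} = - \frac{5252207}{3330 - 1986738} = - \frac{5252207}{-1983408} = \left(-5252207\right) \left(- \frac{1}{1983408}\right) = \frac{5252207}{1983408}$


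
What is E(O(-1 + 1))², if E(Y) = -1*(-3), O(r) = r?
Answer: 9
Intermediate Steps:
E(Y) = 3
E(O(-1 + 1))² = 3² = 9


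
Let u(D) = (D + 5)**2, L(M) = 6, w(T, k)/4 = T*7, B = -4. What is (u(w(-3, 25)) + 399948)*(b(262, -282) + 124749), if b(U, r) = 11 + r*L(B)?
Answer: 49988867852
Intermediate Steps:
w(T, k) = 28*T (w(T, k) = 4*(T*7) = 4*(7*T) = 28*T)
b(U, r) = 11 + 6*r (b(U, r) = 11 + r*6 = 11 + 6*r)
u(D) = (5 + D)**2
(u(w(-3, 25)) + 399948)*(b(262, -282) + 124749) = ((5 + 28*(-3))**2 + 399948)*((11 + 6*(-282)) + 124749) = ((5 - 84)**2 + 399948)*((11 - 1692) + 124749) = ((-79)**2 + 399948)*(-1681 + 124749) = (6241 + 399948)*123068 = 406189*123068 = 49988867852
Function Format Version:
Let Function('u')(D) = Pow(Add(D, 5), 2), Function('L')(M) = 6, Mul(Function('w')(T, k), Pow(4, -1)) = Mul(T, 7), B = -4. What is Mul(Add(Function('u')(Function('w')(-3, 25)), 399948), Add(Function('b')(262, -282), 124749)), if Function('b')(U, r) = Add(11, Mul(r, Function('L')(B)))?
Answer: 49988867852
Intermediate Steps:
Function('w')(T, k) = Mul(28, T) (Function('w')(T, k) = Mul(4, Mul(T, 7)) = Mul(4, Mul(7, T)) = Mul(28, T))
Function('b')(U, r) = Add(11, Mul(6, r)) (Function('b')(U, r) = Add(11, Mul(r, 6)) = Add(11, Mul(6, r)))
Function('u')(D) = Pow(Add(5, D), 2)
Mul(Add(Function('u')(Function('w')(-3, 25)), 399948), Add(Function('b')(262, -282), 124749)) = Mul(Add(Pow(Add(5, Mul(28, -3)), 2), 399948), Add(Add(11, Mul(6, -282)), 124749)) = Mul(Add(Pow(Add(5, -84), 2), 399948), Add(Add(11, -1692), 124749)) = Mul(Add(Pow(-79, 2), 399948), Add(-1681, 124749)) = Mul(Add(6241, 399948), 123068) = Mul(406189, 123068) = 49988867852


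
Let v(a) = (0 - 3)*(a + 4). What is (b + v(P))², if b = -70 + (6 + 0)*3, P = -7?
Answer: 1849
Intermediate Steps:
v(a) = -12 - 3*a (v(a) = -3*(4 + a) = -12 - 3*a)
b = -52 (b = -70 + 6*3 = -70 + 18 = -52)
(b + v(P))² = (-52 + (-12 - 3*(-7)))² = (-52 + (-12 + 21))² = (-52 + 9)² = (-43)² = 1849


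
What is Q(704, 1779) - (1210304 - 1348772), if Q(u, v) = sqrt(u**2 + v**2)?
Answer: 138468 + sqrt(3660457) ≈ 1.4038e+5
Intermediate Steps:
Q(704, 1779) - (1210304 - 1348772) = sqrt(704**2 + 1779**2) - (1210304 - 1348772) = sqrt(495616 + 3164841) - 1*(-138468) = sqrt(3660457) + 138468 = 138468 + sqrt(3660457)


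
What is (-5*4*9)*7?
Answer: -1260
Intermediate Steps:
(-5*4*9)*7 = -20*9*7 = -180*7 = -1260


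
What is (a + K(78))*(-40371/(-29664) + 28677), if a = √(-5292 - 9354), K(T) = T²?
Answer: 143770817931/824 + 283571633*I*√14646/9888 ≈ 1.7448e+8 + 3.4707e+6*I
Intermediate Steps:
a = I*√14646 (a = √(-14646) = I*√14646 ≈ 121.02*I)
(a + K(78))*(-40371/(-29664) + 28677) = (I*√14646 + 78²)*(-40371/(-29664) + 28677) = (I*√14646 + 6084)*(-40371*(-1/29664) + 28677) = (6084 + I*√14646)*(13457/9888 + 28677) = (6084 + I*√14646)*(283571633/9888) = 143770817931/824 + 283571633*I*√14646/9888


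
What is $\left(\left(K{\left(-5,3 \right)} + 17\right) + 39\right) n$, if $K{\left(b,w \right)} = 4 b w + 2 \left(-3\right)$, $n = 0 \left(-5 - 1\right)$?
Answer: $0$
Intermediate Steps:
$n = 0$ ($n = 0 \left(-6\right) = 0$)
$K{\left(b,w \right)} = -6 + 4 b w$ ($K{\left(b,w \right)} = 4 b w - 6 = -6 + 4 b w$)
$\left(\left(K{\left(-5,3 \right)} + 17\right) + 39\right) n = \left(\left(\left(-6 + 4 \left(-5\right) 3\right) + 17\right) + 39\right) 0 = \left(\left(\left(-6 - 60\right) + 17\right) + 39\right) 0 = \left(\left(-66 + 17\right) + 39\right) 0 = \left(-49 + 39\right) 0 = \left(-10\right) 0 = 0$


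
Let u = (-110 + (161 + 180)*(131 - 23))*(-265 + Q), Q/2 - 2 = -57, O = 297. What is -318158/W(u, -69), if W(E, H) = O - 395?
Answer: 159079/49 ≈ 3246.5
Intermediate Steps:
Q = -110 (Q = 4 + 2*(-57) = 4 - 114 = -110)
u = -13769250 (u = (-110 + (161 + 180)*(131 - 23))*(-265 - 110) = (-110 + 341*108)*(-375) = (-110 + 36828)*(-375) = 36718*(-375) = -13769250)
W(E, H) = -98 (W(E, H) = 297 - 395 = -98)
-318158/W(u, -69) = -318158/(-98) = -318158*(-1/98) = 159079/49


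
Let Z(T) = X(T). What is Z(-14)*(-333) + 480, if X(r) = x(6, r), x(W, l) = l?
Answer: 5142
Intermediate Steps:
X(r) = r
Z(T) = T
Z(-14)*(-333) + 480 = -14*(-333) + 480 = 4662 + 480 = 5142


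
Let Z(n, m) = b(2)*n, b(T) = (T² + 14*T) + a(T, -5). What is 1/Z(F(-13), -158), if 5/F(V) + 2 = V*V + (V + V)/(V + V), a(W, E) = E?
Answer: 56/45 ≈ 1.2444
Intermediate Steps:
b(T) = -5 + T² + 14*T (b(T) = (T² + 14*T) - 5 = -5 + T² + 14*T)
F(V) = 5/(-1 + V²) (F(V) = 5/(-2 + (V*V + (V + V)/(V + V))) = 5/(-2 + (V² + (2*V)/((2*V)))) = 5/(-2 + (V² + (2*V)*(1/(2*V)))) = 5/(-2 + (V² + 1)) = 5/(-2 + (1 + V²)) = 5/(-1 + V²))
Z(n, m) = 27*n (Z(n, m) = (-5 + 2² + 14*2)*n = (-5 + 4 + 28)*n = 27*n)
1/Z(F(-13), -158) = 1/(27*(5/(-1 + (-13)²))) = 1/(27*(5/(-1 + 169))) = 1/(27*(5/168)) = 1/(45/56) = 56/45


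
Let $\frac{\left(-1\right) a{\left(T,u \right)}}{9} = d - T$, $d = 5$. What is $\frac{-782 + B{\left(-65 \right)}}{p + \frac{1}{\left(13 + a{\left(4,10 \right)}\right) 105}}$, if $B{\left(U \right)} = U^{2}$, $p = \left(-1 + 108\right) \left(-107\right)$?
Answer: $- \frac{1446060}{4808579} \approx -0.30072$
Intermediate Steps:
$a{\left(T,u \right)} = -45 + 9 T$ ($a{\left(T,u \right)} = - 9 \left(5 - T\right) = -45 + 9 T$)
$p = -11449$ ($p = 107 \left(-107\right) = -11449$)
$\frac{-782 + B{\left(-65 \right)}}{p + \frac{1}{\left(13 + a{\left(4,10 \right)}\right) 105}} = \frac{-782 + \left(-65\right)^{2}}{-11449 + \frac{1}{\left(13 + \left(-45 + 9 \cdot 4\right)\right) 105}} = \frac{-782 + 4225}{-11449 + \frac{1}{\left(13 + \left(-45 + 36\right)\right) 105}} = \frac{3443}{-11449 + \frac{1}{\left(13 - 9\right) 105}} = \frac{3443}{-11449 + \frac{1}{4 \cdot 105}} = \frac{3443}{-11449 + \frac{1}{420}} = \frac{3443}{- \frac{4808579}{420}} = 3443 \left(- \frac{420}{4808579}\right) = - \frac{1446060}{4808579}$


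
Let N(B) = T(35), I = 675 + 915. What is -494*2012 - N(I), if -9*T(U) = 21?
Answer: -2981777/3 ≈ -9.9393e+5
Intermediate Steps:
I = 1590
T(U) = -7/3 (T(U) = -1/9*21 = -7/3)
N(B) = -7/3
-494*2012 - N(I) = -494*2012 - 1*(-7/3) = -993928 + 7/3 = -2981777/3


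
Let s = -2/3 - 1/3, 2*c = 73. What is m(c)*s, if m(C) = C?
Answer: -73/2 ≈ -36.500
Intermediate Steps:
c = 73/2 (c = (½)*73 = 73/2 ≈ 36.500)
s = -1 (s = -2*⅓ - 1*⅓ = -⅔ - ⅓ = -1)
m(c)*s = (73/2)*(-1) = -73/2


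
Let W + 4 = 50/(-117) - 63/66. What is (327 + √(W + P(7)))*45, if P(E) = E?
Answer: 14715 + 105*√24310/286 ≈ 14772.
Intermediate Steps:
W = -13853/2574 (W = -4 + (50/(-117) - 63/66) = -4 + (50*(-1/117) - 63*1/66) = -4 + (-50/117 - 21/22) = -4 - 3557/2574 = -13853/2574 ≈ -5.3819)
(327 + √(W + P(7)))*45 = (327 + √(-13853/2574 + 7))*45 = (327 + √(4165/2574))*45 = (327 + 7*√24310/858)*45 = 14715 + 105*√24310/286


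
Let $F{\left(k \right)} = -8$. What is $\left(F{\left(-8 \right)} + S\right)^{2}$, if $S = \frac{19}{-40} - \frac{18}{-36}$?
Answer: $\frac{101761}{1600} \approx 63.601$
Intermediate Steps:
$S = \frac{1}{40}$ ($S = 19 \left(- \frac{1}{40}\right) - - \frac{1}{2} = - \frac{19}{40} + \frac{1}{2} = \frac{1}{40} \approx 0.025$)
$\left(F{\left(-8 \right)} + S\right)^{2} = \left(-8 + \frac{1}{40}\right)^{2} = \left(- \frac{319}{40}\right)^{2} = \frac{101761}{1600}$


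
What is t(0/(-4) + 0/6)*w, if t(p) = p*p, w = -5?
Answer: 0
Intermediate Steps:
t(p) = p²
t(0/(-4) + 0/6)*w = (0/(-4) + 0/6)²*(-5) = (0*(-¼) + 0*(⅙))²*(-5) = (0 + 0)²*(-5) = 0²*(-5) = 0*(-5) = 0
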